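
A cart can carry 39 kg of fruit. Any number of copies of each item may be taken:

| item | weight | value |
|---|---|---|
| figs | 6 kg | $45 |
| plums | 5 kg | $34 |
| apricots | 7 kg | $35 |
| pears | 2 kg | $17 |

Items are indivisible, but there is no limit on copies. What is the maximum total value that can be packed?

$323

Best value-per-unit is pears at 17/2; filling with it alone gives 19×17 = 323.
Optimal mix: 1×plums + 17×pears → weight 39, value 323.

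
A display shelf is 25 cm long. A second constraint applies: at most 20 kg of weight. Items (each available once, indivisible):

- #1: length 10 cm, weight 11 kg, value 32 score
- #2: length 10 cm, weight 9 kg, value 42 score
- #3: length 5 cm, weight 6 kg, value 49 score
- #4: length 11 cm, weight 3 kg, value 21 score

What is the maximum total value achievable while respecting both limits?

91 score

Feasible sets respecting both limits:
- #2+#3: length 15, weight 15, value 91
- #1+#3: length 15, weight 17, value 81
- #1+#2: length 20, weight 20, value 74
Best: 91 score.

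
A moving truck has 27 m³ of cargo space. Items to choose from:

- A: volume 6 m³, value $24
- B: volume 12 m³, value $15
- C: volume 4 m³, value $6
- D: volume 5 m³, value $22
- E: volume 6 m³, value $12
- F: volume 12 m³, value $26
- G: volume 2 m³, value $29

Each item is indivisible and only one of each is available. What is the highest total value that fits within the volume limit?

Check high-value combinations within 27 m³:
- A+D+F+G: volume 6+5+12+2=25, value 24+22+26+29=101
- A+C+D+E+G: volume 6+4+5+6+2=23, value 24+6+22+12+29=93
- A+E+F+G: volume 6+6+12+2=26, value 24+12+26+29=91
- A+B+D+G: volume 6+12+5+2=25, value 24+15+22+29=90
- D+E+F+G: volume 5+6+12+2=25, value 22+12+26+29=89
Best: $101.

$101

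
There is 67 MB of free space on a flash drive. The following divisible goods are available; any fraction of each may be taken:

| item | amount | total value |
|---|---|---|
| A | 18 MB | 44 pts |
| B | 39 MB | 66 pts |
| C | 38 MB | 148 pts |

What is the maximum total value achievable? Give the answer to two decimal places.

Take in order of value per unit:
- C (148/38 per unit): all 38 → value 148, running total 148.00
- A (44/18 per unit): all 18 → value 44, running total 192.00
- B (66/39 per unit): 11 of 39 → value 11×66/39 = 18.6154, running total 210.62
Total 210.62.

210.62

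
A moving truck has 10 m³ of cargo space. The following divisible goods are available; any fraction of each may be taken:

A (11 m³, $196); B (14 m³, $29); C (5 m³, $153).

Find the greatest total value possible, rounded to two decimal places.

Take in order of value per unit:
- C (153/5 per unit): all 5 → value 153, running total 153.00
- A (196/11 per unit): 5 of 11 → value 5×196/11 = 89.0909, running total 242.09
Total 242.09.

242.09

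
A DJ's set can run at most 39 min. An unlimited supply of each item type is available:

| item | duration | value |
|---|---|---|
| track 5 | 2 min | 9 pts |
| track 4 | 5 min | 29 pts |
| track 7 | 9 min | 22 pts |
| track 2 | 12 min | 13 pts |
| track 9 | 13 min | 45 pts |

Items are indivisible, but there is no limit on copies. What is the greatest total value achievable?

Best value-per-unit is track 4 at 29/5; filling with it alone gives 7×29 = 203.
Optimal mix: 2×track 5 + 7×track 4 → duration 39, value 221.

221 pts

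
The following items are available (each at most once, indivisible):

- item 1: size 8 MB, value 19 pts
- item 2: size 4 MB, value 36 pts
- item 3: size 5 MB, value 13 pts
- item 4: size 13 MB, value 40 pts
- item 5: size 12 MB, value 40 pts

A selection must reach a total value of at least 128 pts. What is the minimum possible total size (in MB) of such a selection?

34

Subsets with value ≥ 128, sorted by total size:
- item 2+item 3+item 4+item 5: size 34, value 129
- item 1+item 2+item 4+item 5: size 37, value 135
Minimum size: 34 MB.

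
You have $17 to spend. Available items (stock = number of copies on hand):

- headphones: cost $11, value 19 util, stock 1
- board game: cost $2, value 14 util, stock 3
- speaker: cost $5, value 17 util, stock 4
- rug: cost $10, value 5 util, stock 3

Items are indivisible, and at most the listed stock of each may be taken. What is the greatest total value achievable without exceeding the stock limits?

76 util

Top feasible selections:
- 3×board game + 2×speaker: cost 16, value 76
- 1×board game + 3×speaker: cost 17, value 65
- 2×board game + 2×speaker: cost 14, value 62
Best: 76 util.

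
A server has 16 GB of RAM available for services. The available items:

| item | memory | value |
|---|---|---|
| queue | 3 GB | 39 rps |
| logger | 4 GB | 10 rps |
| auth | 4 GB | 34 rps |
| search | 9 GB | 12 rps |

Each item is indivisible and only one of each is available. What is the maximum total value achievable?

85 rps

Check high-value combinations within 16 GB:
- queue+auth+search: memory 3+4+9=16, value 39+34+12=85
- queue+logger+auth: memory 3+4+4=11, value 39+10+34=83
- queue+auth: memory 3+4=7, value 39+34=73
- queue+logger+search: memory 3+4+9=16, value 39+10+12=61
Best: 85 rps.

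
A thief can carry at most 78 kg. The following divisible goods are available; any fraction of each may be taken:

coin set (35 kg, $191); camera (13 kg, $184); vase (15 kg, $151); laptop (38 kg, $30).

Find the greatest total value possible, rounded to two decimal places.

537.84

Take in order of value per unit:
- camera (184/13 per unit): all 13 → value 184, running total 184.00
- vase (151/15 per unit): all 15 → value 151, running total 335.00
- coin set (191/35 per unit): all 35 → value 191, running total 526.00
- laptop (30/38 per unit): 15 of 38 → value 15×30/38 = 11.8421, running total 537.84
Total 537.84.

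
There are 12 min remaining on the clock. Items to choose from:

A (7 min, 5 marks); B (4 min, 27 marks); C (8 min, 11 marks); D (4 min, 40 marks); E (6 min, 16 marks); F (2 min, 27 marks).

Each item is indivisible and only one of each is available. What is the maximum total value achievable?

This is a 0/1 knapsack; check combinations near the capacity.
- B+D+F: time 4+4+2=10, value 27+40+27=94
- D+E+F: time 4+6+2=12, value 40+16+27=83
- B+E+F: time 4+6+2=12, value 27+16+27=70
- D+F: time 4+2=6, value 40+27=67
Best: 94 marks.

94 marks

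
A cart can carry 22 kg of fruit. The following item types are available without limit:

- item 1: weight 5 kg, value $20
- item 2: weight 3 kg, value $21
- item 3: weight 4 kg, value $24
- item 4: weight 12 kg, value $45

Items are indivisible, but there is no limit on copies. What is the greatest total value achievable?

$150

Best value-per-unit is item 2 at 21/3; filling with it alone gives 7×21 = 147.
Optimal mix: 6×item 2 + 1×item 3 → weight 22, value 150.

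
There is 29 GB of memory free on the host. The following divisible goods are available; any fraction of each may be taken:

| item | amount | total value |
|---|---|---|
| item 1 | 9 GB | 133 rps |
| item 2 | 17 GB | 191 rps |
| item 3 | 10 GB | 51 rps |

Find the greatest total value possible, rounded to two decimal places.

339.30

Take in order of value per unit:
- item 1 (133/9 per unit): all 9 → value 133, running total 133.00
- item 2 (191/17 per unit): all 17 → value 191, running total 324.00
- item 3 (51/10 per unit): 3 of 10 → value 3×51/10 = 15.3000, running total 339.30
Total 339.30.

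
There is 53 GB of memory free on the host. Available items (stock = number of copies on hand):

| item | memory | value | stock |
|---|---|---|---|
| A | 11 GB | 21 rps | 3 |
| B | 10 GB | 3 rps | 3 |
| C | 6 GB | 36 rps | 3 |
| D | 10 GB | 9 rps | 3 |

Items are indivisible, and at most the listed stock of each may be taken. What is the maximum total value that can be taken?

Top feasible selections:
- 3×A + 3×C: memory 51, value 171
- 2×A + 3×C + 1×D: memory 50, value 159
- 2×A + 1×B + 3×C: memory 50, value 153
Best: 171 rps.

171 rps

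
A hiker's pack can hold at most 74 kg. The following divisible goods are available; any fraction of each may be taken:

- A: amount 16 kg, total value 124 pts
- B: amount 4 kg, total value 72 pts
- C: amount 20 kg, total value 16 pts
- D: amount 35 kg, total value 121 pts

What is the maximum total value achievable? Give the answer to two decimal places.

332.20

Take in order of value per unit:
- B (72/4 per unit): all 4 → value 72, running total 72.00
- A (124/16 per unit): all 16 → value 124, running total 196.00
- D (121/35 per unit): all 35 → value 121, running total 317.00
- C (16/20 per unit): 19 of 20 → value 19×16/20 = 15.2000, running total 332.20
Total 332.20.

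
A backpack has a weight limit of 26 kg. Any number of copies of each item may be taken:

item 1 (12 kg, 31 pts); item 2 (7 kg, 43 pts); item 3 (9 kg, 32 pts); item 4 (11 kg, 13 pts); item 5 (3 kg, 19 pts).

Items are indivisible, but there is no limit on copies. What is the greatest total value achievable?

Best value-per-unit is item 5 at 19/3; filling with it alone gives 8×19 = 152.
Optimal mix: 2×item 2 + 4×item 5 → weight 26, value 162.

162 pts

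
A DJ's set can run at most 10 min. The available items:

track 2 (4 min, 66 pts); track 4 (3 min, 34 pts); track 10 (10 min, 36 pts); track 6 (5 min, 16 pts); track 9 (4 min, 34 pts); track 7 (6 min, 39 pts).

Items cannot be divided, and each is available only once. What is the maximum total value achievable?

Check high-value combinations within 10 min:
- track 2+track 7: duration 4+6=10, value 66+39=105
- track 2+track 4: duration 4+3=7, value 66+34=100
- track 2+track 9: duration 4+4=8, value 66+34=100
- track 2+track 6: duration 4+5=9, value 66+16=82
Best: 105 pts.

105 pts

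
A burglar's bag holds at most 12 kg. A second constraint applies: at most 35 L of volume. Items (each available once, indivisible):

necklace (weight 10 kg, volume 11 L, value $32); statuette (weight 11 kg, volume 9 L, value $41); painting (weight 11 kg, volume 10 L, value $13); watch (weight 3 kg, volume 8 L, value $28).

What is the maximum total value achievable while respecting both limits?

$41

Feasible sets respecting both limits:
- statuette: weight 11, volume 9, value 41
- necklace: weight 10, volume 11, value 32
- watch: weight 3, volume 8, value 28
Best: $41.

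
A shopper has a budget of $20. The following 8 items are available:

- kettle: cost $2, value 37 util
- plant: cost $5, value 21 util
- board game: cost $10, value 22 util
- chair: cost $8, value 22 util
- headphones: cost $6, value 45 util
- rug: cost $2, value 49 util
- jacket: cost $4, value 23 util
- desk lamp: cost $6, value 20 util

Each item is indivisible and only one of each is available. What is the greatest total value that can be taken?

Check high-value combinations within $20:
- kettle+plant+headphones+rug+jacket: cost 2+5+6+2+4=19, value 37+21+45+49+23=175
- kettle+headphones+rug+jacket+desk lamp: cost 2+6+2+4+6=20, value 37+45+49+23+20=174
- kettle+headphones+rug+jacket: cost 2+6+2+4=14, value 37+45+49+23=154
- kettle+chair+headphones+rug: cost 2+8+6+2=18, value 37+22+45+49=153
Best: 175 util.

175 util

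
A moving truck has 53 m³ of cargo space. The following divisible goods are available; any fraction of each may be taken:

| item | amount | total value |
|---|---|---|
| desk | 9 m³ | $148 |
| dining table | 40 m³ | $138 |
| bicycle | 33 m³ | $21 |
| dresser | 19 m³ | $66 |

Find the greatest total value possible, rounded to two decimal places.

Take in order of value per unit:
- desk (148/9 per unit): all 9 → value 148, running total 148.00
- dresser (66/19 per unit): all 19 → value 66, running total 214.00
- dining table (138/40 per unit): 25 of 40 → value 25×138/40 = 86.2500, running total 300.25
Total 300.25.

300.25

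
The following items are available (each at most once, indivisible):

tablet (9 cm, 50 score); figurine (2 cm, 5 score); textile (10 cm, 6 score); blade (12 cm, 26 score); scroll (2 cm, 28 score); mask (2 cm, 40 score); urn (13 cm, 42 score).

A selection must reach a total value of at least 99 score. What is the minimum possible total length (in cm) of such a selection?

13

Subsets with value ≥ 99, sorted by total length:
- tablet+scroll+mask: length 13, value 118
- tablet+figurine+scroll+mask: length 15, value 123
Minimum length: 13 cm.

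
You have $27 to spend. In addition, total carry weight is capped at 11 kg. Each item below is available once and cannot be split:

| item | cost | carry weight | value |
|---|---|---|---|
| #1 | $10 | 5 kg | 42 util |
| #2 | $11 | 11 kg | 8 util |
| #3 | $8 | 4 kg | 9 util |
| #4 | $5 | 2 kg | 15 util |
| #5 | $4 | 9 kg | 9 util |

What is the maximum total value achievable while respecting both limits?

66 util

Feasible sets respecting both limits:
- #1+#3+#4: cost 23, carry weight 11, value 66
- #1+#4: cost 15, carry weight 7, value 57
- #1+#3: cost 18, carry weight 9, value 51
Best: 66 util.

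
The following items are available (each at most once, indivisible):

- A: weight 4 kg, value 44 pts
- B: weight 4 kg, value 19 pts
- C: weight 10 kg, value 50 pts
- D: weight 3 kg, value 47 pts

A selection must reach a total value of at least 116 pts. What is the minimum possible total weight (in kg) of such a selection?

Subsets with value ≥ 116, sorted by total weight:
- A+C+D: weight 17, value 141
- B+C+D: weight 17, value 116
- A+B+C+D: weight 21, value 160
Minimum weight: 17 kg.

17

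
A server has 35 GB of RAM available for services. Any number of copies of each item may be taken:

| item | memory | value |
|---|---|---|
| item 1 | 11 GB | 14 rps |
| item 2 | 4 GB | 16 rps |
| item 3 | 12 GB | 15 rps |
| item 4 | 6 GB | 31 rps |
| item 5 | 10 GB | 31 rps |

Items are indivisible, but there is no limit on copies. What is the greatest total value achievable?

171 rps

Best value-per-unit is item 4 at 31/6; filling with it alone gives 5×31 = 155.
Optimal mix: 1×item 2 + 5×item 4 → memory 34, value 171.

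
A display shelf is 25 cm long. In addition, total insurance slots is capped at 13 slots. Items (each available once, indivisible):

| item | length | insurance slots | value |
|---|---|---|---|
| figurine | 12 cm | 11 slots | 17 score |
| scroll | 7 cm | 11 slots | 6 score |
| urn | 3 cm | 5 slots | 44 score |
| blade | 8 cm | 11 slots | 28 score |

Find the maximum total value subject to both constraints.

44 score

Feasible sets respecting both limits:
- urn: length 3, insurance slots 5, value 44
- blade: length 8, insurance slots 11, value 28
- figurine: length 12, insurance slots 11, value 17
- scroll: length 7, insurance slots 11, value 6
Best: 44 score.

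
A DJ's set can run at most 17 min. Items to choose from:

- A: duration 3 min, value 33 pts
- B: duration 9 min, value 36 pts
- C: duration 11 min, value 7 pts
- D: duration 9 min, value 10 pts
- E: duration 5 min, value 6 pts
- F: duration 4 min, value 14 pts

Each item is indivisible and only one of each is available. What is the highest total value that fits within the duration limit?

83 pts

Check high-value combinations within 17 min:
- A+B+F: duration 3+9+4=16, value 33+36+14=83
- A+B+E: duration 3+9+5=17, value 33+36+6=75
- A+B: duration 3+9=12, value 33+36=69
- A+D+F: duration 3+9+4=16, value 33+10+14=57
Best: 83 pts.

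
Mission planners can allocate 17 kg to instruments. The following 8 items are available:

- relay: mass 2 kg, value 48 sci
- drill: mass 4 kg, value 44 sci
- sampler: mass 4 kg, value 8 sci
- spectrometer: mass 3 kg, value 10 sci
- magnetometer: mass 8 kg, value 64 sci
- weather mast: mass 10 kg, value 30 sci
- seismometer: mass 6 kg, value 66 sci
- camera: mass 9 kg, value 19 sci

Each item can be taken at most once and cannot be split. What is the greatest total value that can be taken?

Check high-value combinations within 17 kg:
- relay+magnetometer+seismometer: mass 2+8+6=16, value 48+64+66=178
- relay+drill+spectrometer+seismometer: mass 2+4+3+6=15, value 48+44+10+66=168
- relay+drill+sampler+seismometer: mass 2+4+4+6=16, value 48+44+8+66=166
- relay+drill+spectrometer+magnetometer: mass 2+4+3+8=17, value 48+44+10+64=166
- relay+drill+seismometer: mass 2+4+6=12, value 48+44+66=158
Best: 178 sci.

178 sci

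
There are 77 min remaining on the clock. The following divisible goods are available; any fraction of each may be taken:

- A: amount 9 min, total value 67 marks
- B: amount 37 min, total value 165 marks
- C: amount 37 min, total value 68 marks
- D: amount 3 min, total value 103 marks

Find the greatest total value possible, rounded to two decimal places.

Take in order of value per unit:
- D (103/3 per unit): all 3 → value 103, running total 103.00
- A (67/9 per unit): all 9 → value 67, running total 170.00
- B (165/37 per unit): all 37 → value 165, running total 335.00
- C (68/37 per unit): 28 of 37 → value 28×68/37 = 51.4595, running total 386.46
Total 386.46.

386.46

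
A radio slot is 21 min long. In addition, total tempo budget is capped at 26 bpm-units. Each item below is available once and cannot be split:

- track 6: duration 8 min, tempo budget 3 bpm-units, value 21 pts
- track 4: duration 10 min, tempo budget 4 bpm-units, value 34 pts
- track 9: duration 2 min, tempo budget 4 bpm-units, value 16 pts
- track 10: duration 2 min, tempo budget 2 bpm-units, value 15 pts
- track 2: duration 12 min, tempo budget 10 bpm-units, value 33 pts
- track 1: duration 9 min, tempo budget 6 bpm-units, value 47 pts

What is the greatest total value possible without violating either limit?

Feasible sets respecting both limits:
- track 6+track 9+track 10+track 1: duration 21, tempo budget 15, value 99
- track 4+track 9+track 1: duration 21, tempo budget 14, value 97
- track 4+track 10+track 1: duration 21, tempo budget 12, value 96
- track 6+track 9+track 1: duration 19, tempo budget 13, value 84
Best: 99 pts.

99 pts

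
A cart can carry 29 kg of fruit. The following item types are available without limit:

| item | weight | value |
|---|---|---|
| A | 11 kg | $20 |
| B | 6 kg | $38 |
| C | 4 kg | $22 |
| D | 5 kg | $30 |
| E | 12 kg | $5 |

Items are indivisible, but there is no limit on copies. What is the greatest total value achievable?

Best value-per-unit is B at 38/6; filling with it alone gives 4×38 = 152.
Optimal mix: 4×B + 1×D → weight 29, value 182.

$182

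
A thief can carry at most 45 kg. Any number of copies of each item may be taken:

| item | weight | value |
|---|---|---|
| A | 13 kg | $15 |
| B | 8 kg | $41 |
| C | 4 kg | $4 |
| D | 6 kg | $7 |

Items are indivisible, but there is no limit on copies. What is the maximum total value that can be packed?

$209

Best value-per-unit is B at 41/8; filling with it alone gives 5×41 = 205.
Optimal mix: 5×B + 1×C → weight 44, value 209.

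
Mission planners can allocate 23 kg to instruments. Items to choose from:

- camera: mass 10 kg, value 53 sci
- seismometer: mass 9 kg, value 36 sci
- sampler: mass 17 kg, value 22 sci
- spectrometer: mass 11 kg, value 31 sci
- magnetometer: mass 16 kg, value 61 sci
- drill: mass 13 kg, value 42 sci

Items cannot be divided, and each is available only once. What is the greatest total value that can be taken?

95 sci

This is a 0/1 knapsack; check combinations near the capacity.
- camera+drill: mass 10+13=23, value 53+42=95
- camera+seismometer: mass 10+9=19, value 53+36=89
- camera+spectrometer: mass 10+11=21, value 53+31=84
- seismometer+drill: mass 9+13=22, value 36+42=78
- seismometer+spectrometer: mass 9+11=20, value 36+31=67
Best: 95 sci.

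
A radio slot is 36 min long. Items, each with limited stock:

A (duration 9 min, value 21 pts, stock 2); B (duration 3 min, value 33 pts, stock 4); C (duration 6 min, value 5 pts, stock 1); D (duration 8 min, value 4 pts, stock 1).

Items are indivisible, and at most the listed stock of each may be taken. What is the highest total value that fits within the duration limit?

179 pts

Best selections within duration 36 and stock limits:
- 2×A + 4×B + 1×C: duration 36, value 179
- 2×A + 4×B: duration 30, value 174
Best: 179 pts.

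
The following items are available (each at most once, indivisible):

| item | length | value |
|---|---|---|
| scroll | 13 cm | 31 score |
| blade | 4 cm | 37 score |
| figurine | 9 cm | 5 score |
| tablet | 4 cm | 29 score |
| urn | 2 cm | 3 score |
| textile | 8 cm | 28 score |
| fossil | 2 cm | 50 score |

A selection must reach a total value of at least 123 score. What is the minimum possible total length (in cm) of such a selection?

18

Subsets with value ≥ 123, sorted by total length:
- blade+tablet+textile+fossil: length 18, value 144
- blade+tablet+urn+textile+fossil: length 20, value 147
- blade+figurine+tablet+urn+fossil: length 21, value 124
- scroll+blade+tablet+fossil: length 23, value 147
Minimum length: 18 cm.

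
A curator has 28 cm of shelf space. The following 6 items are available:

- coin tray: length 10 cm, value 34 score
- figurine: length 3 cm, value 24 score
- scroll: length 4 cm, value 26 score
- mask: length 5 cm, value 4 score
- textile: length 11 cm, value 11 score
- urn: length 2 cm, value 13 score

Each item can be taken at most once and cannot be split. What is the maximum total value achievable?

Check high-value combinations within 28 cm:
- coin tray+figurine+scroll+mask+urn: length 10+3+4+5+2=24, value 34+24+26+4+13=101
- coin tray+figurine+scroll+urn: length 10+3+4+2=19, value 34+24+26+13=97
- coin tray+figurine+scroll+textile: length 10+3+4+11=28, value 34+24+26+11=95
Best: 101 score.

101 score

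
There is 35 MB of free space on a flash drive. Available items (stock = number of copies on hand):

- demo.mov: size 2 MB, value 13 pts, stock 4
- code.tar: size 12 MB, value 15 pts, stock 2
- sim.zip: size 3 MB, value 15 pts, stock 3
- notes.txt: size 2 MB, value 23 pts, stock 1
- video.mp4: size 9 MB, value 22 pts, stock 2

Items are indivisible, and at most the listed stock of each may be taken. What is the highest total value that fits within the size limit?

151 pts

Best selections within size 35 and stock limits:
- 3×demo.mov + 3×sim.zip + 1×notes.txt + 2×video.mp4: size 35, value 151
- 4×demo.mov + 2×sim.zip + 1×notes.txt + 2×video.mp4: size 34, value 149
- 4×demo.mov + 3×sim.zip + 1×notes.txt + 1×video.mp4: size 28, value 142
Best: 151 pts.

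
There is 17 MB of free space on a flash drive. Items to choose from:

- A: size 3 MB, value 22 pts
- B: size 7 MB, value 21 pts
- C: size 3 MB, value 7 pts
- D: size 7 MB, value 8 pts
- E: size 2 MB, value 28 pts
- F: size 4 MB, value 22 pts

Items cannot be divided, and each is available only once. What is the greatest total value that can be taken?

93 pts

This is a 0/1 knapsack; check combinations near the capacity.
- A+B+E+F: size 3+7+2+4=16, value 22+21+28+22=93
- A+D+E+F: size 3+7+2+4=16, value 22+8+28+22=80
- A+C+E+F: size 3+3+2+4=12, value 22+7+28+22=79
- A+B+C+E: size 3+7+3+2=15, value 22+21+7+28=78
Best: 93 pts.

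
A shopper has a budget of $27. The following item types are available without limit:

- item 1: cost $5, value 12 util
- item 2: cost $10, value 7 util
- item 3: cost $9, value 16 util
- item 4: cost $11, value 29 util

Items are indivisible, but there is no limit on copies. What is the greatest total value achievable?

70 util

Best value-per-unit is item 4 at 29/11; filling with it alone gives 2×29 = 58.
Optimal mix: 1×item 1 + 2×item 4 → cost 27, value 70.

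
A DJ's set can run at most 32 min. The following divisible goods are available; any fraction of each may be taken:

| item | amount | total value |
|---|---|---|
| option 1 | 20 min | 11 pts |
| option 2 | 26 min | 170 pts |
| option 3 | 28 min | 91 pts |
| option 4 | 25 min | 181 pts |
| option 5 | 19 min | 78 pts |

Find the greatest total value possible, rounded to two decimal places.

226.77

Take in order of value per unit:
- option 4 (181/25 per unit): all 25 → value 181, running total 181.00
- option 2 (170/26 per unit): 7 of 26 → value 7×170/26 = 45.7692, running total 226.77
Total 226.77.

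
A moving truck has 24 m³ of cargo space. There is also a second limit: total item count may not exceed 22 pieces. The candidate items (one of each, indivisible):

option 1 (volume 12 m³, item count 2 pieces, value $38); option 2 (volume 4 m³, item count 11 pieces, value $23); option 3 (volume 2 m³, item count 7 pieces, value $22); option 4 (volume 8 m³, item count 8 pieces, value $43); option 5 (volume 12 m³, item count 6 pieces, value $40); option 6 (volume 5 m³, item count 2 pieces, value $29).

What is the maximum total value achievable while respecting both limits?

$112

Feasible sets respecting both limits:
- option 1+option 2+option 3+option 6: volume 23, item count 22, value 112
- option 3+option 4+option 5: volume 22, item count 21, value 105
- option 1+option 2+option 4: volume 24, item count 21, value 104
Best: $112.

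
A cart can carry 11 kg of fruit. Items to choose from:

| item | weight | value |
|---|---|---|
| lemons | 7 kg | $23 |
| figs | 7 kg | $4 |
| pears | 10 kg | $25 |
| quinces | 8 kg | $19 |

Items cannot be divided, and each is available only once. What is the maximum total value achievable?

Check high-value combinations within 11 kg:
- pears: weight 10, value 25
- lemons: weight 7, value 23
- quinces: weight 8, value 19
Best: $25.

$25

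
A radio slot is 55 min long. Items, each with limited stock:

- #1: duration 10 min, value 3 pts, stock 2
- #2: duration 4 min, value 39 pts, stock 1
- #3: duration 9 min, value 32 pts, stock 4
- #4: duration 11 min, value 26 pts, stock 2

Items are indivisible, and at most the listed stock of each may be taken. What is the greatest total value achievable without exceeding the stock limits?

193 pts

Top feasible selections:
- 1×#2 + 4×#3 + 1×#4: duration 51, value 193
- 1×#2 + 3×#3 + 2×#4: duration 53, value 187
Best: 193 pts.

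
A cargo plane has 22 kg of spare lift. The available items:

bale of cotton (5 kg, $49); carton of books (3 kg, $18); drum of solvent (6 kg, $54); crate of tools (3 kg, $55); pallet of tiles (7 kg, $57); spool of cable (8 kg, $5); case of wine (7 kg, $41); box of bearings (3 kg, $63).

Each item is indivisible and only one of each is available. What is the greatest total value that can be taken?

This is a 0/1 knapsack; check combinations near the capacity.
- carton of books+drum of solvent+crate of tools+pallet of tiles+box of bearings: weight 3+6+3+7+3=22, value 18+54+55+57+63=247
- bale of cotton+carton of books+crate of tools+pallet of tiles+box of bearings: weight 5+3+3+7+3=21, value 49+18+55+57+63=242
- bale of cotton+carton of books+drum of solvent+crate of tools+box of bearings: weight 5+3+6+3+3=20, value 49+18+54+55+63=239
Best: $247.

$247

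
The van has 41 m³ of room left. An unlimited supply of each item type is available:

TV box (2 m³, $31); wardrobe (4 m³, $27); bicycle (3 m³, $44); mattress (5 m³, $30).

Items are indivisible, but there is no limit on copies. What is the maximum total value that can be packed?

$633

Best value-per-unit is TV box at 31/2; filling with it alone gives 20×31 = 620.
Optimal mix: 19×TV box + 1×bicycle → volume 41, value 633.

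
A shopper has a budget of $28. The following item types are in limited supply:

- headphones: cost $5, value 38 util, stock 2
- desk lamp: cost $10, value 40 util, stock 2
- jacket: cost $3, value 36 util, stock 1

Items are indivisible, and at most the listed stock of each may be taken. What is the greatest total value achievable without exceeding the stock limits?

Top feasible selections:
- 1×headphones + 2×desk lamp + 1×jacket: cost 28, value 154
- 2×headphones + 1×desk lamp + 1×jacket: cost 23, value 152
- 1×headphones + 2×desk lamp: cost 25, value 118
- 2×headphones + 1×desk lamp: cost 20, value 116
Best: 154 util.

154 util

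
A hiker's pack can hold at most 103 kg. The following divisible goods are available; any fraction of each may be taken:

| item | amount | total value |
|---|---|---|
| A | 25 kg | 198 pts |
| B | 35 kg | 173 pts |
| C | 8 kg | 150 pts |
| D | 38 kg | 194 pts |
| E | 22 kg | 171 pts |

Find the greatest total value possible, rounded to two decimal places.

Take in order of value per unit:
- C (150/8 per unit): all 8 → value 150, running total 150.00
- A (198/25 per unit): all 25 → value 198, running total 348.00
- E (171/22 per unit): all 22 → value 171, running total 519.00
- D (194/38 per unit): all 38 → value 194, running total 713.00
- B (173/35 per unit): 10 of 35 → value 10×173/35 = 49.4286, running total 762.43
Total 762.43.

762.43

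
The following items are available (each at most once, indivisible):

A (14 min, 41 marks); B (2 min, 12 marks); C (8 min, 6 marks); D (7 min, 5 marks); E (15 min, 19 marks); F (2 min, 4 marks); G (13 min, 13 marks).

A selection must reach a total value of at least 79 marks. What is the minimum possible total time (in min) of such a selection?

Subsets with value ≥ 79, sorted by total time:
- A+B+D+E+F: time 40, value 81
- A+B+C+E+F: time 41, value 82
- A+B+E+G: time 44, value 85
- A+B+E+F+G: time 46, value 89
Minimum time: 40 min.

40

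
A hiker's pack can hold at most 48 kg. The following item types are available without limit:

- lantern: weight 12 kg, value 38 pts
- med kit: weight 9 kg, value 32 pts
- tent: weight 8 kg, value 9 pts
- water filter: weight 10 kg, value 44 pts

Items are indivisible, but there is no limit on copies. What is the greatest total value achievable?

Best value-per-unit is water filter at 44/10; filling with it alone gives 4×44 = 176.
Optimal mix: 2×med kit + 3×water filter → weight 48, value 196.

196 pts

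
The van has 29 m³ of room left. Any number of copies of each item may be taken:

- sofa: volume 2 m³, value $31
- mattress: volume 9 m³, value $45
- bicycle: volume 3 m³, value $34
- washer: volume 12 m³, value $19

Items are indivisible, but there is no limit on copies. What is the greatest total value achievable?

Best value-per-unit is sofa at 31/2; filling with it alone gives 14×31 = 434.
Optimal mix: 13×sofa + 1×bicycle → volume 29, value 437.

$437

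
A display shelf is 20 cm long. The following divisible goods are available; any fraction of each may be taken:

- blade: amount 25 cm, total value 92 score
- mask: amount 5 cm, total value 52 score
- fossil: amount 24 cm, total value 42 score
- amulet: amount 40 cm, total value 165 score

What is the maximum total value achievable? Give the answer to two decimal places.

Take in order of value per unit:
- mask (52/5 per unit): all 5 → value 52, running total 52.00
- amulet (165/40 per unit): 15 of 40 → value 15×165/40 = 61.8750, running total 113.88
Total 113.88.

113.88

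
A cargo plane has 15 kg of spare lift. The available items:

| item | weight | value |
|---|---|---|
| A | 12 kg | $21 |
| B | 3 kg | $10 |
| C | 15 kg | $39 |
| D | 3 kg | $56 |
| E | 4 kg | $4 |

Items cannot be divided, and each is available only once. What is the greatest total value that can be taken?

Check high-value combinations within 15 kg:
- A+D: weight 12+3=15, value 21+56=77
- B+D+E: weight 3+3+4=10, value 10+56+4=70
- B+D: weight 3+3=6, value 10+56=66
- D+E: weight 3+4=7, value 56+4=60
Best: $77.

$77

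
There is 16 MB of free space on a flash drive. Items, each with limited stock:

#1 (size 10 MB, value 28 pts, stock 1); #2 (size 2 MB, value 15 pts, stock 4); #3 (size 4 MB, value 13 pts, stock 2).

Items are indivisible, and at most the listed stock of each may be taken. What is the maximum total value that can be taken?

Best selections within size 16 and stock limits:
- 4×#2 + 2×#3: size 16, value 86
- 4×#2 + 1×#3: size 12, value 73
Best: 86 pts.

86 pts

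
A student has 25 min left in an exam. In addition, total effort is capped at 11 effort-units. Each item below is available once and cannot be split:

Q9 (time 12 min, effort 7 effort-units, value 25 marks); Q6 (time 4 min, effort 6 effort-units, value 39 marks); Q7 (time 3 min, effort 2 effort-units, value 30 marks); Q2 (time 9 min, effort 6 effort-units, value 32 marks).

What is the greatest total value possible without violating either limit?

Feasible sets respecting both limits:
- Q6+Q7: time 7, effort 8, value 69
- Q7+Q2: time 12, effort 8, value 62
- Q9+Q7: time 15, effort 9, value 55
- Q6: time 4, effort 6, value 39
Best: 69 marks.

69 marks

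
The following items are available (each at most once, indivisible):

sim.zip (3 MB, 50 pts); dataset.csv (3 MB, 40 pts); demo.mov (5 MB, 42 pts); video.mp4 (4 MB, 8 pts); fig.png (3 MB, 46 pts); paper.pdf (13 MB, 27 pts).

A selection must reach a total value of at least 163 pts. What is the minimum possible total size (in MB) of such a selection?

Subsets with value ≥ 163, sorted by total size:
- sim.zip+dataset.csv+demo.mov+fig.png: size 14, value 178
- sim.zip+dataset.csv+demo.mov+video.mp4+fig.png: size 18, value 186
- sim.zip+dataset.csv+fig.png+paper.pdf: size 22, value 163
Minimum size: 14 MB.

14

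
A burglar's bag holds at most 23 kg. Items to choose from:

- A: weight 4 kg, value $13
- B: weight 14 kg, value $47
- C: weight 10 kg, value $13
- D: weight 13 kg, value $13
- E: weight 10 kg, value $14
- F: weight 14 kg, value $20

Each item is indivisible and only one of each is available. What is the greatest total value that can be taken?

Check high-value combinations within 23 kg:
- A+B: weight 4+14=18, value 13+47=60
- B: weight 14, value 47
- A+F: weight 4+14=18, value 13+20=33
- A+E: weight 4+10=14, value 13+14=27
- C+E: weight 10+10=20, value 13+14=27
Best: $60.

$60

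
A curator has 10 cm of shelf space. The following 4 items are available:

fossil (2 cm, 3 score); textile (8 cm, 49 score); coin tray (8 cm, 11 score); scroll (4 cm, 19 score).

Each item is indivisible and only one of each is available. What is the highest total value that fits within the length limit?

This is a 0/1 knapsack; check combinations near the capacity.
- fossil+textile: length 2+8=10, value 3+49=52
- textile: length 8, value 49
- fossil+scroll: length 2+4=6, value 3+19=22
- scroll: length 4, value 19
- fossil+coin tray: length 2+8=10, value 3+11=14
Best: 52 score.

52 score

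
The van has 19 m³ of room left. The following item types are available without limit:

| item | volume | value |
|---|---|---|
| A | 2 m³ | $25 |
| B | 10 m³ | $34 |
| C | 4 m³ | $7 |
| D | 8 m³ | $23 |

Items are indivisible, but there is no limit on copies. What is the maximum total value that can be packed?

$225

Best value-per-unit is A at 25/2, and filling with it alone uses volume 9×2=18. No mix of the others beats 9×25 = 225.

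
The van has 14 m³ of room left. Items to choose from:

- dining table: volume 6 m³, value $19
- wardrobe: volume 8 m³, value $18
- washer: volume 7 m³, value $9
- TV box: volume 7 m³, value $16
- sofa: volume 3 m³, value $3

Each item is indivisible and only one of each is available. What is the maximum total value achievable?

$37

Check high-value combinations within 14 m³:
- dining table+wardrobe: volume 6+8=14, value 19+18=37
- dining table+TV box: volume 6+7=13, value 19+16=35
- dining table+washer: volume 6+7=13, value 19+9=28
- washer+TV box: volume 7+7=14, value 9+16=25
Best: $37.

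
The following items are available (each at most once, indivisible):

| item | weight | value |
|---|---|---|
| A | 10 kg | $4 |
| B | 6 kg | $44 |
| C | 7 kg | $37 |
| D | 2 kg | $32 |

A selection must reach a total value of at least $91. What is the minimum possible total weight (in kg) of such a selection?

Subsets with value ≥ 91, sorted by total weight:
- B+C+D: weight 15, value 113
- A+B+C+D: weight 25, value 117
Minimum weight: 15 kg.

15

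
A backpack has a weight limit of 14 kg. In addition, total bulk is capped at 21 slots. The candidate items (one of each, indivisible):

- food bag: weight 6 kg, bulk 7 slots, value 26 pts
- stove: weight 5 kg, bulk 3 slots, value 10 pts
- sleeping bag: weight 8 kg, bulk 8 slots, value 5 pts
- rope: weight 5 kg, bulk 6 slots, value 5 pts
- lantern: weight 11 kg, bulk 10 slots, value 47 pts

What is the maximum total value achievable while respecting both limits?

Feasible sets respecting both limits:
- lantern: weight 11, bulk 10, value 47
- food bag+stove: weight 11, bulk 10, value 36
- food bag+sleeping bag: weight 14, bulk 15, value 31
Best: 47 pts.

47 pts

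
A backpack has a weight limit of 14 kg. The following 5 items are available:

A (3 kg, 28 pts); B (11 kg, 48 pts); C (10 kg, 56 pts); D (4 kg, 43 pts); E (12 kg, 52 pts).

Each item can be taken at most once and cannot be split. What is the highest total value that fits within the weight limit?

99 pts

Check high-value combinations within 14 kg:
- C+D: weight 10+4=14, value 56+43=99
- A+C: weight 3+10=13, value 28+56=84
- A+B: weight 3+11=14, value 28+48=76
Best: 99 pts.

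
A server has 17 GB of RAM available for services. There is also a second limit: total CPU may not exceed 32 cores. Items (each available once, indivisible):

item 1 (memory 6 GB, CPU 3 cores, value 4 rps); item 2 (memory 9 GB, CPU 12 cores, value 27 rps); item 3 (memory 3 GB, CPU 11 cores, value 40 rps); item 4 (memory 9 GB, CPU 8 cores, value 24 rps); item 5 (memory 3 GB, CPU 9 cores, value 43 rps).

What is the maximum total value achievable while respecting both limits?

Feasible sets respecting both limits:
- item 2+item 3+item 5: memory 15, CPU 32, value 110
- item 3+item 4+item 5: memory 15, CPU 28, value 107
- item 1+item 3+item 5: memory 12, CPU 23, value 87
- item 3+item 5: memory 6, CPU 20, value 83
Best: 110 rps.

110 rps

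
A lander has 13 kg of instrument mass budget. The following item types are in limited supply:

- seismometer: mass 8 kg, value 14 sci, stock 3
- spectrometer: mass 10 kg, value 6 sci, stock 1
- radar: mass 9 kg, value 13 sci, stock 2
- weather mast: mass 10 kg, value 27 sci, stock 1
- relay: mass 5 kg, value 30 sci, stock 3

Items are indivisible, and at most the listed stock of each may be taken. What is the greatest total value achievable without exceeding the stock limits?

Top feasible selections:
- 2×relay: mass 10, value 60
- 1×seismometer + 1×relay: mass 13, value 44
Best: 60 sci.

60 sci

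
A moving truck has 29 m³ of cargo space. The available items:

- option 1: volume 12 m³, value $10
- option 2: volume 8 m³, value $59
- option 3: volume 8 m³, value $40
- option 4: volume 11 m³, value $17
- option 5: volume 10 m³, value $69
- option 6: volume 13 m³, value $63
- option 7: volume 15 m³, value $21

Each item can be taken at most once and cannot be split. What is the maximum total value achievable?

Check high-value combinations within 29 m³:
- option 2+option 3+option 5: volume 8+8+10=26, value 59+40+69=168
- option 2+option 3+option 6: volume 8+8+13=29, value 59+40+63=162
- option 2+option 4+option 5: volume 8+11+10=29, value 59+17+69=145
- option 5+option 6: volume 10+13=23, value 69+63=132
Best: $168.

$168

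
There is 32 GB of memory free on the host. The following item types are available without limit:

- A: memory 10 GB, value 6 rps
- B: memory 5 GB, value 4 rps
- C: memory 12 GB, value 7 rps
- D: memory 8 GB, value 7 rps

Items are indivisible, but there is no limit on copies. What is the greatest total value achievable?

28 rps

Best value-per-unit is D at 7/8, and filling with it alone uses memory 4×8=32. No mix of the others beats 4×7 = 28.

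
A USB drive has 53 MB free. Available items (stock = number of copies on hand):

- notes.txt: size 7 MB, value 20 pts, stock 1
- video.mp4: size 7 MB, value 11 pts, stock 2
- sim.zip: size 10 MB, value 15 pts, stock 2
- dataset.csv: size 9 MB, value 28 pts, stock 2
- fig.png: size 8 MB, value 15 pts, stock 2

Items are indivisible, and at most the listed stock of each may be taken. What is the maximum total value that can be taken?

Top feasible selections:
- 1×notes.txt + 1×sim.zip + 2×dataset.csv + 2×fig.png: size 51, value 121
- 1×notes.txt + 2×sim.zip + 2×dataset.csv + 1×fig.png: size 53, value 121
Best: 121 pts.

121 pts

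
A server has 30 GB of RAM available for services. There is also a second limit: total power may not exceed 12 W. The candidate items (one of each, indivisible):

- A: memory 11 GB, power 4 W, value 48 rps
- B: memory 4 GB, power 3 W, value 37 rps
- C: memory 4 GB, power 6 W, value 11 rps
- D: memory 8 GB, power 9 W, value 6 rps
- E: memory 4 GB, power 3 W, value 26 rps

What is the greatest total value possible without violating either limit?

Feasible sets respecting both limits:
- A+B+E: memory 19, power 10, value 111
- A+B: memory 15, power 7, value 85
- A+E: memory 15, power 7, value 74
- B+C+E: memory 12, power 12, value 74
Best: 111 rps.

111 rps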